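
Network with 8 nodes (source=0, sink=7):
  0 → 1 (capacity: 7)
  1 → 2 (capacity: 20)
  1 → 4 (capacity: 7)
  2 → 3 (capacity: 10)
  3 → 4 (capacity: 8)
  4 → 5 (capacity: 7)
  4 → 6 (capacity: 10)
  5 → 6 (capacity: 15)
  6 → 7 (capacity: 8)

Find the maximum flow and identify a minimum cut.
Max flow = 7, Min cut edges: (0,1)

Maximum flow: 7
Minimum cut: (0,1)
Partition: S = [0], T = [1, 2, 3, 4, 5, 6, 7]

Max-flow min-cut theorem verified: both equal 7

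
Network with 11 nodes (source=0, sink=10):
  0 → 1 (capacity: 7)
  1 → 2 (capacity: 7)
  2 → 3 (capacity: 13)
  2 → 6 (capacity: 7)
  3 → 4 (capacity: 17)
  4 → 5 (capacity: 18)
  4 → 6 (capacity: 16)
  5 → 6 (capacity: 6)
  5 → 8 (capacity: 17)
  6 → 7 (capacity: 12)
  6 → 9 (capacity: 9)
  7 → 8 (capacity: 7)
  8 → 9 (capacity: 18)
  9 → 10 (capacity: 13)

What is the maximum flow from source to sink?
Maximum flow = 7

Max flow: 7

Flow assignment:
  0 → 1: 7/7
  1 → 2: 7/7
  2 → 6: 7/7
  6 → 9: 7/9
  9 → 10: 7/13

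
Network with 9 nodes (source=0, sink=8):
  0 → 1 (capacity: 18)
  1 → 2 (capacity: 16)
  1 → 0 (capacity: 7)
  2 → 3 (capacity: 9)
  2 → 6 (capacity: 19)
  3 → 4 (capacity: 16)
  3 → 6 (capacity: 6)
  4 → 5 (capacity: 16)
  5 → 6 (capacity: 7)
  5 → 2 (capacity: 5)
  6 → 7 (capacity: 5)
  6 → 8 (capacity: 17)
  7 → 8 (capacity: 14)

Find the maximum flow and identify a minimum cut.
Max flow = 16, Min cut edges: (1,2)

Maximum flow: 16
Minimum cut: (1,2)
Partition: S = [0, 1], T = [2, 3, 4, 5, 6, 7, 8]

Max-flow min-cut theorem verified: both equal 16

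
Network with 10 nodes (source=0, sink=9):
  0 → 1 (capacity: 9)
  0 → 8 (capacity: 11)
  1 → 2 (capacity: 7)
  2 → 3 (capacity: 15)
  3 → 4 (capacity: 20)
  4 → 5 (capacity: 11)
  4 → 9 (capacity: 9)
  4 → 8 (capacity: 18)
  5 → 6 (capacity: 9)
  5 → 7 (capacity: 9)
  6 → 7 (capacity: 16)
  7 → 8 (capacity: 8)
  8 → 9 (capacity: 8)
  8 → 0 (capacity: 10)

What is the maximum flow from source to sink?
Maximum flow = 15

Max flow: 15

Flow assignment:
  0 → 1: 7/9
  0 → 8: 8/11
  1 → 2: 7/7
  2 → 3: 7/15
  3 → 4: 7/20
  4 → 9: 7/9
  8 → 9: 8/8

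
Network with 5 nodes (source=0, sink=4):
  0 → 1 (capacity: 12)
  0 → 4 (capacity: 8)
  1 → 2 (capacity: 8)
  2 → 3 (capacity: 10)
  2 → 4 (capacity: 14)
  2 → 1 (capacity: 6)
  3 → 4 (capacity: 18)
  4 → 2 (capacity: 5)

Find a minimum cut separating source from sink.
Min cut value = 16, edges: (0,4), (1,2)

Min cut value: 16
Partition: S = [0, 1], T = [2, 3, 4]
Cut edges: (0,4), (1,2)

By max-flow min-cut theorem, max flow = min cut = 16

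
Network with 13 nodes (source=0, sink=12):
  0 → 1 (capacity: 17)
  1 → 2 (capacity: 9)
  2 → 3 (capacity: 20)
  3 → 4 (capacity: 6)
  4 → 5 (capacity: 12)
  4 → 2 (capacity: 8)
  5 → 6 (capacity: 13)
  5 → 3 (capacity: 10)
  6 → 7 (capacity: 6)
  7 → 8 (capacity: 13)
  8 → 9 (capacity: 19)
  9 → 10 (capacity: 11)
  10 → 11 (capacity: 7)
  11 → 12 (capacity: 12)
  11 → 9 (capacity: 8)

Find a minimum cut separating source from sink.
Min cut value = 6, edges: (6,7)

Min cut value: 6
Partition: S = [0, 1, 2, 3, 4, 5, 6], T = [7, 8, 9, 10, 11, 12]
Cut edges: (6,7)

By max-flow min-cut theorem, max flow = min cut = 6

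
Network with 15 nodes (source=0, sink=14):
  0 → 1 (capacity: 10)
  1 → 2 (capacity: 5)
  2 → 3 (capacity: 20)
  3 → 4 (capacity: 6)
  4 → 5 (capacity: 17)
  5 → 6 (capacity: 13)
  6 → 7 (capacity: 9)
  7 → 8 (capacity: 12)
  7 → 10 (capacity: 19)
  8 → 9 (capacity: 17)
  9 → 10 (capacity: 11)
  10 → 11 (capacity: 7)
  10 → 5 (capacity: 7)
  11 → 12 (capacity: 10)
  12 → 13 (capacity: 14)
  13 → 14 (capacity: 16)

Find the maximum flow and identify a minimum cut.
Max flow = 5, Min cut edges: (1,2)

Maximum flow: 5
Minimum cut: (1,2)
Partition: S = [0, 1], T = [2, 3, 4, 5, 6, 7, 8, 9, 10, 11, 12, 13, 14]

Max-flow min-cut theorem verified: both equal 5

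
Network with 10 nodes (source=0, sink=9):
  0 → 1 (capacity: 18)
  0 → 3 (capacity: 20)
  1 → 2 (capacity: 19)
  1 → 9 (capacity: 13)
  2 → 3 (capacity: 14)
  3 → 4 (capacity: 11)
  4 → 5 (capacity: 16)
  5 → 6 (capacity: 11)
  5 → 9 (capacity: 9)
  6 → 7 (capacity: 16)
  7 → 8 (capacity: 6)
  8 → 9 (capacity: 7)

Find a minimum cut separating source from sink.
Min cut value = 24, edges: (1,9), (3,4)

Min cut value: 24
Partition: S = [0, 1, 2, 3], T = [4, 5, 6, 7, 8, 9]
Cut edges: (1,9), (3,4)

By max-flow min-cut theorem, max flow = min cut = 24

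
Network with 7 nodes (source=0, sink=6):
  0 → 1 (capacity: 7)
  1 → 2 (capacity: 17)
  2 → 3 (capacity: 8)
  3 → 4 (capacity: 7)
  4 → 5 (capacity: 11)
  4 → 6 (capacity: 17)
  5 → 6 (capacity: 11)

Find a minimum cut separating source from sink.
Min cut value = 7, edges: (3,4)

Min cut value: 7
Partition: S = [0, 1, 2, 3], T = [4, 5, 6]
Cut edges: (3,4)

By max-flow min-cut theorem, max flow = min cut = 7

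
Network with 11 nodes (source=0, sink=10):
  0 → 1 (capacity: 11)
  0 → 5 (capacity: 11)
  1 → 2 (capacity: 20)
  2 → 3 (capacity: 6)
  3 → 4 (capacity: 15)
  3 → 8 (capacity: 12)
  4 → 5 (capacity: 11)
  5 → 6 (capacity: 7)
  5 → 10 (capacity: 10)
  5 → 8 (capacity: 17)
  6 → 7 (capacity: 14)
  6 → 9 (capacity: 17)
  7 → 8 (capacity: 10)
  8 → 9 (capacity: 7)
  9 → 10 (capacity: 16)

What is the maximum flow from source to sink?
Maximum flow = 17

Max flow: 17

Flow assignment:
  0 → 1: 6/11
  0 → 5: 11/11
  1 → 2: 6/20
  2 → 3: 6/6
  3 → 8: 6/12
  5 → 6: 1/7
  5 → 10: 10/10
  6 → 9: 1/17
  8 → 9: 6/7
  9 → 10: 7/16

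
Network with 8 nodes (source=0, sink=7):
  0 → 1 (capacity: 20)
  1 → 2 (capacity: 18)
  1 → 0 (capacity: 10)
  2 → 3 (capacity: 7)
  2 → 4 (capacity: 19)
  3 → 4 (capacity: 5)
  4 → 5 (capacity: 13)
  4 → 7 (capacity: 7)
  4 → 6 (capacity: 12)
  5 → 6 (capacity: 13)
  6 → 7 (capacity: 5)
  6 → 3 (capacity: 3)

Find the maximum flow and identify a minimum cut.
Max flow = 12, Min cut edges: (4,7), (6,7)

Maximum flow: 12
Minimum cut: (4,7), (6,7)
Partition: S = [0, 1, 2, 3, 4, 5, 6], T = [7]

Max-flow min-cut theorem verified: both equal 12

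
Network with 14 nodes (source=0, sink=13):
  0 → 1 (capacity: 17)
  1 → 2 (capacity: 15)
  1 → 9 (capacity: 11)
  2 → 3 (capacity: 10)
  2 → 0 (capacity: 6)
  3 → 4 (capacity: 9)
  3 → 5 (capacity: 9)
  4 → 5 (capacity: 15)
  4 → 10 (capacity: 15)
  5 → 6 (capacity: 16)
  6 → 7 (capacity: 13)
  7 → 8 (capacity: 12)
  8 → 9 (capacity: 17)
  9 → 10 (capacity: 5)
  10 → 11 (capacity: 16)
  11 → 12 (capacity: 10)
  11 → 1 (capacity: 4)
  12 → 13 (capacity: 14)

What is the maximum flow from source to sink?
Maximum flow = 10

Max flow: 10

Flow assignment:
  0 → 1: 12/17
  1 → 2: 12/15
  1 → 9: 4/11
  2 → 3: 10/10
  2 → 0: 2/6
  3 → 4: 9/9
  3 → 5: 1/9
  4 → 10: 9/15
  5 → 6: 1/16
  6 → 7: 1/13
  7 → 8: 1/12
  8 → 9: 1/17
  9 → 10: 5/5
  10 → 11: 14/16
  11 → 12: 10/10
  11 → 1: 4/4
  12 → 13: 10/14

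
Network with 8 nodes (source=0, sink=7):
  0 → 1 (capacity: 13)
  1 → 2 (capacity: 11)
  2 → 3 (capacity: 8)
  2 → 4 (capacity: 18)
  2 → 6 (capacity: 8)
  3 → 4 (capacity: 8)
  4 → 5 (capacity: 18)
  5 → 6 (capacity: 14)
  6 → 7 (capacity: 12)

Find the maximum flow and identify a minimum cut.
Max flow = 11, Min cut edges: (1,2)

Maximum flow: 11
Minimum cut: (1,2)
Partition: S = [0, 1], T = [2, 3, 4, 5, 6, 7]

Max-flow min-cut theorem verified: both equal 11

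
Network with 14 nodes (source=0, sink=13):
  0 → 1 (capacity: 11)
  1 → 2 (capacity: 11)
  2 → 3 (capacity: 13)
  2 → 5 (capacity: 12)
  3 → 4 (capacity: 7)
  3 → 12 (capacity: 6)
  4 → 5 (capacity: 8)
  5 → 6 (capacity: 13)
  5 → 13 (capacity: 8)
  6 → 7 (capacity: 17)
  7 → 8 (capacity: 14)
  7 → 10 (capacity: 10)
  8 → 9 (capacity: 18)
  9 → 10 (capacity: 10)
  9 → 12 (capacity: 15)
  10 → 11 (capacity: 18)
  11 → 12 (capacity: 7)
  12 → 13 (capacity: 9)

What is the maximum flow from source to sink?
Maximum flow = 11

Max flow: 11

Flow assignment:
  0 → 1: 11/11
  1 → 2: 11/11
  2 → 3: 3/13
  2 → 5: 8/12
  3 → 12: 3/6
  5 → 13: 8/8
  12 → 13: 3/9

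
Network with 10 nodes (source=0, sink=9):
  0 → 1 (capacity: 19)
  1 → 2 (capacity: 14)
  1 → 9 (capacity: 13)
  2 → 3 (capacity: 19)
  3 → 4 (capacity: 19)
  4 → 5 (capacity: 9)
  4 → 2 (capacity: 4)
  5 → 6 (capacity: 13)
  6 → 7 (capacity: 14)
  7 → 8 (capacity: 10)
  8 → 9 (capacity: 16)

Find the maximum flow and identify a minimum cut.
Max flow = 19, Min cut edges: (0,1)

Maximum flow: 19
Minimum cut: (0,1)
Partition: S = [0], T = [1, 2, 3, 4, 5, 6, 7, 8, 9]

Max-flow min-cut theorem verified: both equal 19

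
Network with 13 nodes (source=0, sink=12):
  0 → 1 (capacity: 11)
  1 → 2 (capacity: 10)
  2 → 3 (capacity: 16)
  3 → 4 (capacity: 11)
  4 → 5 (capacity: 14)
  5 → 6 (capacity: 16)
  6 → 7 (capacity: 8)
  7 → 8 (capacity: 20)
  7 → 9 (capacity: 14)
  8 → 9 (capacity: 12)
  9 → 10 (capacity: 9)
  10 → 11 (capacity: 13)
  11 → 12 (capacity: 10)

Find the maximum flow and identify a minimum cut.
Max flow = 8, Min cut edges: (6,7)

Maximum flow: 8
Minimum cut: (6,7)
Partition: S = [0, 1, 2, 3, 4, 5, 6], T = [7, 8, 9, 10, 11, 12]

Max-flow min-cut theorem verified: both equal 8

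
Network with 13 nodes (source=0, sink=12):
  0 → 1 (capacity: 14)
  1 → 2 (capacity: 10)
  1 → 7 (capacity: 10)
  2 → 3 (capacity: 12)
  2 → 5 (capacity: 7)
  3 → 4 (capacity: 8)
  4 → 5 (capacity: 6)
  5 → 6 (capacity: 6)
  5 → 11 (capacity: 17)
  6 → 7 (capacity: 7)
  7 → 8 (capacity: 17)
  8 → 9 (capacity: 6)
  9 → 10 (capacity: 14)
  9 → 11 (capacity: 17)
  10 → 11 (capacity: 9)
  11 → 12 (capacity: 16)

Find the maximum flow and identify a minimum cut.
Max flow = 14, Min cut edges: (0,1)

Maximum flow: 14
Minimum cut: (0,1)
Partition: S = [0], T = [1, 2, 3, 4, 5, 6, 7, 8, 9, 10, 11, 12]

Max-flow min-cut theorem verified: both equal 14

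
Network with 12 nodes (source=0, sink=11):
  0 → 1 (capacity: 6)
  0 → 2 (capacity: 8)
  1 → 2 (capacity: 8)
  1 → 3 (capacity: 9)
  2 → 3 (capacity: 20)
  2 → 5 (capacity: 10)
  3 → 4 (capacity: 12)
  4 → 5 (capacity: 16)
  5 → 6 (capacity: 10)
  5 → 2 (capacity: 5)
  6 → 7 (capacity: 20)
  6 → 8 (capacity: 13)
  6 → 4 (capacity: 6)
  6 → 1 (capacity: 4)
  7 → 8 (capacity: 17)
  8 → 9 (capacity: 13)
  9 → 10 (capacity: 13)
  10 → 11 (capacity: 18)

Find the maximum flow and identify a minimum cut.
Max flow = 10, Min cut edges: (5,6)

Maximum flow: 10
Minimum cut: (5,6)
Partition: S = [0, 1, 2, 3, 4, 5], T = [6, 7, 8, 9, 10, 11]

Max-flow min-cut theorem verified: both equal 10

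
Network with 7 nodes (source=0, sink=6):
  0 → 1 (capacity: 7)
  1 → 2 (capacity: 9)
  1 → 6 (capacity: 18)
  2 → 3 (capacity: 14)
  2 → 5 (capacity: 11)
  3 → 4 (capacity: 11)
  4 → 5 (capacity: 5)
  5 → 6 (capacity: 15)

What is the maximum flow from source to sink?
Maximum flow = 7

Max flow: 7

Flow assignment:
  0 → 1: 7/7
  1 → 6: 7/18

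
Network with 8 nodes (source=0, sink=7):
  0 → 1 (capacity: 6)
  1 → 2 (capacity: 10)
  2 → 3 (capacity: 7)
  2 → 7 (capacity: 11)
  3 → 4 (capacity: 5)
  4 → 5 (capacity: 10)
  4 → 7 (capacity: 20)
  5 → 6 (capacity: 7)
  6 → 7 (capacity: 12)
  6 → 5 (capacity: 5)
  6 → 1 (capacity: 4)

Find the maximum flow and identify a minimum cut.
Max flow = 6, Min cut edges: (0,1)

Maximum flow: 6
Minimum cut: (0,1)
Partition: S = [0], T = [1, 2, 3, 4, 5, 6, 7]

Max-flow min-cut theorem verified: both equal 6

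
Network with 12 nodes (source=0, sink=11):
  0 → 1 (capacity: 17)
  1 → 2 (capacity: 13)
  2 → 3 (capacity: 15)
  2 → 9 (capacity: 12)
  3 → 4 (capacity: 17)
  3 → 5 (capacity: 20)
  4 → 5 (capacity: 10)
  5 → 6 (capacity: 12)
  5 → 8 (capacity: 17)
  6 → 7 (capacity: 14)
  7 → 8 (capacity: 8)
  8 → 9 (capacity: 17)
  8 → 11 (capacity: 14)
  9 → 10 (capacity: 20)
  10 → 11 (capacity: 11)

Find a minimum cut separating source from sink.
Min cut value = 13, edges: (1,2)

Min cut value: 13
Partition: S = [0, 1], T = [2, 3, 4, 5, 6, 7, 8, 9, 10, 11]
Cut edges: (1,2)

By max-flow min-cut theorem, max flow = min cut = 13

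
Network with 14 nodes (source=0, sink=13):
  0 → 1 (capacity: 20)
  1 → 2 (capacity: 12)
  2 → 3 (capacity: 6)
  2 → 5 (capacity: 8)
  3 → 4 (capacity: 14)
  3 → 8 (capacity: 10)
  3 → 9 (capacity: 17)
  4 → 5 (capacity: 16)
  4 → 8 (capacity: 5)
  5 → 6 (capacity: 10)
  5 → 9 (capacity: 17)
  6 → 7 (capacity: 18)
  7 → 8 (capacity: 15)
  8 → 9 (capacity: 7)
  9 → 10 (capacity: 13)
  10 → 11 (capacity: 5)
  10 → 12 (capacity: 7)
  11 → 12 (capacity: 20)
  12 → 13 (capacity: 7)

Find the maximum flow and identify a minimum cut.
Max flow = 7, Min cut edges: (12,13)

Maximum flow: 7
Minimum cut: (12,13)
Partition: S = [0, 1, 2, 3, 4, 5, 6, 7, 8, 9, 10, 11, 12], T = [13]

Max-flow min-cut theorem verified: both equal 7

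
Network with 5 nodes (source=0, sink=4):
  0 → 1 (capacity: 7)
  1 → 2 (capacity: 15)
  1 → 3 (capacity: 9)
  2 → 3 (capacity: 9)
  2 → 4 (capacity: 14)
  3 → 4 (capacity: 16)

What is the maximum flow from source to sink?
Maximum flow = 7

Max flow: 7

Flow assignment:
  0 → 1: 7/7
  1 → 2: 7/15
  2 → 4: 7/14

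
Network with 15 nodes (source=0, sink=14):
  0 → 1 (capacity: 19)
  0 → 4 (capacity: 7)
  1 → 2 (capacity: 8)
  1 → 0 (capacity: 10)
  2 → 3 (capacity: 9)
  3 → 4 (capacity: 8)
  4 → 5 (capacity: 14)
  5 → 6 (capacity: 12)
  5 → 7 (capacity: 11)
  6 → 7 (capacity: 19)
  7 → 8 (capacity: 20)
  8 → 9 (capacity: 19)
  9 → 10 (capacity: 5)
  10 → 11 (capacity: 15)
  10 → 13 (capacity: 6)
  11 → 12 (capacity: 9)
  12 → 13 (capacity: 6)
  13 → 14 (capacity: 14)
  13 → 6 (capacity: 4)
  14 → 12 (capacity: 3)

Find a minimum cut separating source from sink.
Min cut value = 5, edges: (9,10)

Min cut value: 5
Partition: S = [0, 1, 2, 3, 4, 5, 6, 7, 8, 9], T = [10, 11, 12, 13, 14]
Cut edges: (9,10)

By max-flow min-cut theorem, max flow = min cut = 5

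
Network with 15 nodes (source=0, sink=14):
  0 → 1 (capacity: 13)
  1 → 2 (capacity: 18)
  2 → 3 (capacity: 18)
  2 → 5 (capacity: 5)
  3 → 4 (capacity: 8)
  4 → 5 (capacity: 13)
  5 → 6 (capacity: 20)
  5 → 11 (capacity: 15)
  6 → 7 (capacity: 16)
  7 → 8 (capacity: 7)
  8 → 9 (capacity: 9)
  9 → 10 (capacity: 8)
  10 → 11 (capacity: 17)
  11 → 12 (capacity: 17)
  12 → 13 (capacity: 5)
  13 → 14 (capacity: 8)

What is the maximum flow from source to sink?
Maximum flow = 5

Max flow: 5

Flow assignment:
  0 → 1: 5/13
  1 → 2: 5/18
  2 → 3: 5/18
  3 → 4: 5/8
  4 → 5: 5/13
  5 → 11: 5/15
  11 → 12: 5/17
  12 → 13: 5/5
  13 → 14: 5/8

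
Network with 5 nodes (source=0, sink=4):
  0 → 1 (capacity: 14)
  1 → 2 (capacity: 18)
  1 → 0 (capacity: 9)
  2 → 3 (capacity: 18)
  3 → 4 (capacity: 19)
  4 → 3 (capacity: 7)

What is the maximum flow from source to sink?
Maximum flow = 14

Max flow: 14

Flow assignment:
  0 → 1: 14/14
  1 → 2: 14/18
  2 → 3: 14/18
  3 → 4: 14/19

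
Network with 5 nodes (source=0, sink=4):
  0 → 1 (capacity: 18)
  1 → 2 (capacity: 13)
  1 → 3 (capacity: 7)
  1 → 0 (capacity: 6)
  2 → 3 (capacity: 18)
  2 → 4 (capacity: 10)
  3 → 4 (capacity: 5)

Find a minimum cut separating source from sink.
Min cut value = 15, edges: (2,4), (3,4)

Min cut value: 15
Partition: S = [0, 1, 2, 3], T = [4]
Cut edges: (2,4), (3,4)

By max-flow min-cut theorem, max flow = min cut = 15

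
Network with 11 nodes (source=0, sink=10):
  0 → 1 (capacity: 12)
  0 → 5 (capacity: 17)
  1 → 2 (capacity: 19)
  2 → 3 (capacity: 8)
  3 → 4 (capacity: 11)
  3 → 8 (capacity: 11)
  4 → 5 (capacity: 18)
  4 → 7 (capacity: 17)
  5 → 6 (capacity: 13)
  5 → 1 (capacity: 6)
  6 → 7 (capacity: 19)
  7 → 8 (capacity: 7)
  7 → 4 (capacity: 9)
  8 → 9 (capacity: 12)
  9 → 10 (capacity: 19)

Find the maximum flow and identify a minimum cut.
Max flow = 12, Min cut edges: (8,9)

Maximum flow: 12
Minimum cut: (8,9)
Partition: S = [0, 1, 2, 3, 4, 5, 6, 7, 8], T = [9, 10]

Max-flow min-cut theorem verified: both equal 12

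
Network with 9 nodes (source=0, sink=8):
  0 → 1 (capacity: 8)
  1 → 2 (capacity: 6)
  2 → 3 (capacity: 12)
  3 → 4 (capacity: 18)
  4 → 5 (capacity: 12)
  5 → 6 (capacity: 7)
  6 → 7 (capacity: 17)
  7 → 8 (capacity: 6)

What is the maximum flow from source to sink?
Maximum flow = 6

Max flow: 6

Flow assignment:
  0 → 1: 6/8
  1 → 2: 6/6
  2 → 3: 6/12
  3 → 4: 6/18
  4 → 5: 6/12
  5 → 6: 6/7
  6 → 7: 6/17
  7 → 8: 6/6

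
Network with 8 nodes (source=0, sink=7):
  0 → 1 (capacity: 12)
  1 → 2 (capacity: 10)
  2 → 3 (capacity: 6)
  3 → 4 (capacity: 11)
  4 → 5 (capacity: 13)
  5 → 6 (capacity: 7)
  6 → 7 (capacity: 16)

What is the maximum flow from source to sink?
Maximum flow = 6

Max flow: 6

Flow assignment:
  0 → 1: 6/12
  1 → 2: 6/10
  2 → 3: 6/6
  3 → 4: 6/11
  4 → 5: 6/13
  5 → 6: 6/7
  6 → 7: 6/16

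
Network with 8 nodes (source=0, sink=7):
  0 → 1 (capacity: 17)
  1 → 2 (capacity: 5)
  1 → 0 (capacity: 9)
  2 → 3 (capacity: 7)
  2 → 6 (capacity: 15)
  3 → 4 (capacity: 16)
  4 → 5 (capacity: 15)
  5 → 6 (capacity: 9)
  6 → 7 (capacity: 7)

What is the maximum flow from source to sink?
Maximum flow = 5

Max flow: 5

Flow assignment:
  0 → 1: 5/17
  1 → 2: 5/5
  2 → 6: 5/15
  6 → 7: 5/7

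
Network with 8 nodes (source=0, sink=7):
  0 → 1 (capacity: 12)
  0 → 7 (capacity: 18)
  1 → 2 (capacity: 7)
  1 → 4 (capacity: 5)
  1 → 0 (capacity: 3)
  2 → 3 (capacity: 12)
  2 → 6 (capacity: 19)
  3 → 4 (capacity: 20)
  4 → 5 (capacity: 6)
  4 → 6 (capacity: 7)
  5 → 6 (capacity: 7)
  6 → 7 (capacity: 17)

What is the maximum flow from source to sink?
Maximum flow = 30

Max flow: 30

Flow assignment:
  0 → 1: 12/12
  0 → 7: 18/18
  1 → 2: 7/7
  1 → 4: 5/5
  2 → 6: 7/19
  4 → 6: 5/7
  6 → 7: 12/17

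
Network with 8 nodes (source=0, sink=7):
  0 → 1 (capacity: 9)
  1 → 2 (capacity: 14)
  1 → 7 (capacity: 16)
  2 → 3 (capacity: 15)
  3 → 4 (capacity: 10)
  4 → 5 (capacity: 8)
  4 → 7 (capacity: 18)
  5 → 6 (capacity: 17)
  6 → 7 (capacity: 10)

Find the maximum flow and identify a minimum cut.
Max flow = 9, Min cut edges: (0,1)

Maximum flow: 9
Minimum cut: (0,1)
Partition: S = [0], T = [1, 2, 3, 4, 5, 6, 7]

Max-flow min-cut theorem verified: both equal 9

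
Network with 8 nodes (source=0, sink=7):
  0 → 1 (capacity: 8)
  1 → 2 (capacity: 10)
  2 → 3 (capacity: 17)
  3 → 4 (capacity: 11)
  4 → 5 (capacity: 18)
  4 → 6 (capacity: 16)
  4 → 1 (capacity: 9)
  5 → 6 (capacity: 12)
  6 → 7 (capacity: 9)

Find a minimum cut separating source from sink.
Min cut value = 8, edges: (0,1)

Min cut value: 8
Partition: S = [0], T = [1, 2, 3, 4, 5, 6, 7]
Cut edges: (0,1)

By max-flow min-cut theorem, max flow = min cut = 8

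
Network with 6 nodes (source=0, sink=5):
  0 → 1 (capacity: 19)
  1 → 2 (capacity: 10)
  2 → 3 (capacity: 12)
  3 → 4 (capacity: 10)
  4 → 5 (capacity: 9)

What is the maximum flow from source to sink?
Maximum flow = 9

Max flow: 9

Flow assignment:
  0 → 1: 9/19
  1 → 2: 9/10
  2 → 3: 9/12
  3 → 4: 9/10
  4 → 5: 9/9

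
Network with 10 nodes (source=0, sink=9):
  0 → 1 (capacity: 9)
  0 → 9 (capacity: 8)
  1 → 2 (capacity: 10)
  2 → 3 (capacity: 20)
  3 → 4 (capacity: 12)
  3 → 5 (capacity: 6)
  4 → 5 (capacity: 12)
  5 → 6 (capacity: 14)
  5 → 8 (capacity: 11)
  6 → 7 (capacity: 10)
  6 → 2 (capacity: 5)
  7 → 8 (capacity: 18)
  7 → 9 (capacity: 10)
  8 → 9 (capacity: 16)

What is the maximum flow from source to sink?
Maximum flow = 17

Max flow: 17

Flow assignment:
  0 → 1: 9/9
  0 → 9: 8/8
  1 → 2: 9/10
  2 → 3: 9/20
  3 → 4: 3/12
  3 → 5: 6/6
  4 → 5: 3/12
  5 → 8: 9/11
  8 → 9: 9/16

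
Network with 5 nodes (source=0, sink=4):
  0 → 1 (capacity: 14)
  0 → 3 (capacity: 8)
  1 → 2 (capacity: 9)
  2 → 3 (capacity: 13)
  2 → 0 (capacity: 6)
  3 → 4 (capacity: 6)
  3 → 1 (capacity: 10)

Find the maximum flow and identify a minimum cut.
Max flow = 6, Min cut edges: (3,4)

Maximum flow: 6
Minimum cut: (3,4)
Partition: S = [0, 1, 2, 3], T = [4]

Max-flow min-cut theorem verified: both equal 6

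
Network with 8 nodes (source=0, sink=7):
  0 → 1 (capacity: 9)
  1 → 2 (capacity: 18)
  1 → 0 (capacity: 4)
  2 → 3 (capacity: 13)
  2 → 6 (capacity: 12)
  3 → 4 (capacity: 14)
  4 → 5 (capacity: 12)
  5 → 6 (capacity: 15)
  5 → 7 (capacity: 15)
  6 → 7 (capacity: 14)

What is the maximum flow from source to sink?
Maximum flow = 9

Max flow: 9

Flow assignment:
  0 → 1: 9/9
  1 → 2: 9/18
  2 → 6: 9/12
  6 → 7: 9/14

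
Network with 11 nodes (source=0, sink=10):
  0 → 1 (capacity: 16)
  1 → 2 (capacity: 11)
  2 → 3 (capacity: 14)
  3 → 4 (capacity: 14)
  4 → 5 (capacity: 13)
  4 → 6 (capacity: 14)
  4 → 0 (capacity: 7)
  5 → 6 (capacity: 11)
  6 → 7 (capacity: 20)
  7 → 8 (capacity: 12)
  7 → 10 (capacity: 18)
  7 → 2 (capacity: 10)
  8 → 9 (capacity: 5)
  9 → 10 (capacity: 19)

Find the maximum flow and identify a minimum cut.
Max flow = 11, Min cut edges: (1,2)

Maximum flow: 11
Minimum cut: (1,2)
Partition: S = [0, 1], T = [2, 3, 4, 5, 6, 7, 8, 9, 10]

Max-flow min-cut theorem verified: both equal 11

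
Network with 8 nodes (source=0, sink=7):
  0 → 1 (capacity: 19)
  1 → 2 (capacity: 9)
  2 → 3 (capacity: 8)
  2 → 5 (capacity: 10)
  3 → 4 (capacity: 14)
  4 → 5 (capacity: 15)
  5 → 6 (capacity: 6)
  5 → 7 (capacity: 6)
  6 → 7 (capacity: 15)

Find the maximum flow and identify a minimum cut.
Max flow = 9, Min cut edges: (1,2)

Maximum flow: 9
Minimum cut: (1,2)
Partition: S = [0, 1], T = [2, 3, 4, 5, 6, 7]

Max-flow min-cut theorem verified: both equal 9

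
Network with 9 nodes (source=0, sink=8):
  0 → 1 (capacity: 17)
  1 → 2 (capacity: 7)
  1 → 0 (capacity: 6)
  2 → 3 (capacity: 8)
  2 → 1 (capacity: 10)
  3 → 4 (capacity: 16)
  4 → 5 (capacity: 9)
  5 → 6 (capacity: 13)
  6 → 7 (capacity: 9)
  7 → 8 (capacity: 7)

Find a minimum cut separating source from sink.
Min cut value = 7, edges: (7,8)

Min cut value: 7
Partition: S = [0, 1, 2, 3, 4, 5, 6, 7], T = [8]
Cut edges: (7,8)

By max-flow min-cut theorem, max flow = min cut = 7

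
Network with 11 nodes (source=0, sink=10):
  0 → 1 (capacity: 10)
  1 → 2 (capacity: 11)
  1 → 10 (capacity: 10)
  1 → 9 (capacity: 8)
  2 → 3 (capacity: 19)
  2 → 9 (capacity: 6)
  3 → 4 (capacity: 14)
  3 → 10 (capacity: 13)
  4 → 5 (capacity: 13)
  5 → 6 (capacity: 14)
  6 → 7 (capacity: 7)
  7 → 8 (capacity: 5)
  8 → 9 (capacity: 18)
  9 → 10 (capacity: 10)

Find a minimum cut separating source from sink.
Min cut value = 10, edges: (0,1)

Min cut value: 10
Partition: S = [0], T = [1, 2, 3, 4, 5, 6, 7, 8, 9, 10]
Cut edges: (0,1)

By max-flow min-cut theorem, max flow = min cut = 10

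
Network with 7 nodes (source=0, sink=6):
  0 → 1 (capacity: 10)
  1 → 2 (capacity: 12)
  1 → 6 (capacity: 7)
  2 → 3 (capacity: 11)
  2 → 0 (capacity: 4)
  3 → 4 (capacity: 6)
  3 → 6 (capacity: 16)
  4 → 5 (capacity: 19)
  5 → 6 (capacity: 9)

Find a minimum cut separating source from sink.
Min cut value = 10, edges: (0,1)

Min cut value: 10
Partition: S = [0], T = [1, 2, 3, 4, 5, 6]
Cut edges: (0,1)

By max-flow min-cut theorem, max flow = min cut = 10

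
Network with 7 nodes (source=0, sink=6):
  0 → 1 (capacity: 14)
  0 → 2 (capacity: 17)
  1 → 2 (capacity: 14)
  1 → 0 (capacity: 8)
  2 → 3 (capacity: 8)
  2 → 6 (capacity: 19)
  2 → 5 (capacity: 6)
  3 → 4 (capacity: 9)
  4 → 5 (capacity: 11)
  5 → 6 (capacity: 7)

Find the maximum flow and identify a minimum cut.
Max flow = 26, Min cut edges: (2,6), (5,6)

Maximum flow: 26
Minimum cut: (2,6), (5,6)
Partition: S = [0, 1, 2, 3, 4, 5], T = [6]

Max-flow min-cut theorem verified: both equal 26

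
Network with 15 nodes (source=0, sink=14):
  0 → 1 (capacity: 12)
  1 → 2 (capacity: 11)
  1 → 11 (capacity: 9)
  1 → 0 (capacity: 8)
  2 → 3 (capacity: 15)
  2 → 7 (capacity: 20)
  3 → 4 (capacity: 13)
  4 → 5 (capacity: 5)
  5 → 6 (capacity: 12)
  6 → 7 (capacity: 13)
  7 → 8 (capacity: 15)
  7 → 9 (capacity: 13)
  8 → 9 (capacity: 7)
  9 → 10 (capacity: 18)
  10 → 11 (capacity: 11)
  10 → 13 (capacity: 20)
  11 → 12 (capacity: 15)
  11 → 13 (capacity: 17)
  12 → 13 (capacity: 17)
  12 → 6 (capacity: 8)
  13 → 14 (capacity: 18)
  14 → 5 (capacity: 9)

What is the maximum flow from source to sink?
Maximum flow = 12

Max flow: 12

Flow assignment:
  0 → 1: 12/12
  1 → 2: 3/11
  1 → 11: 9/9
  2 → 7: 3/20
  7 → 9: 3/13
  9 → 10: 3/18
  10 → 13: 3/20
  11 → 13: 9/17
  13 → 14: 12/18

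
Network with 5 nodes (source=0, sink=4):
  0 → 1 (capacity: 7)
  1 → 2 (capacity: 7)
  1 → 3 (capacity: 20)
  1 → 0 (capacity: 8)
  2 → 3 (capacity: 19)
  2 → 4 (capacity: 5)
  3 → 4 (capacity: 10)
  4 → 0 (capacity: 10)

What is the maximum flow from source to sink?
Maximum flow = 7

Max flow: 7

Flow assignment:
  0 → 1: 7/7
  1 → 2: 7/7
  2 → 3: 2/19
  2 → 4: 5/5
  3 → 4: 2/10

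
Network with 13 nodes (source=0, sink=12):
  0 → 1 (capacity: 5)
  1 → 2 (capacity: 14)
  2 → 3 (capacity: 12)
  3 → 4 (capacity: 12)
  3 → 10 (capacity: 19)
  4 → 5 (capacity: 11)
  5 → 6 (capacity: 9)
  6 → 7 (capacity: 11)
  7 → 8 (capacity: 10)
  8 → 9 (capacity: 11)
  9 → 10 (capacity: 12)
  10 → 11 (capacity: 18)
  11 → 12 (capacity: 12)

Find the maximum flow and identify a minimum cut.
Max flow = 5, Min cut edges: (0,1)

Maximum flow: 5
Minimum cut: (0,1)
Partition: S = [0], T = [1, 2, 3, 4, 5, 6, 7, 8, 9, 10, 11, 12]

Max-flow min-cut theorem verified: both equal 5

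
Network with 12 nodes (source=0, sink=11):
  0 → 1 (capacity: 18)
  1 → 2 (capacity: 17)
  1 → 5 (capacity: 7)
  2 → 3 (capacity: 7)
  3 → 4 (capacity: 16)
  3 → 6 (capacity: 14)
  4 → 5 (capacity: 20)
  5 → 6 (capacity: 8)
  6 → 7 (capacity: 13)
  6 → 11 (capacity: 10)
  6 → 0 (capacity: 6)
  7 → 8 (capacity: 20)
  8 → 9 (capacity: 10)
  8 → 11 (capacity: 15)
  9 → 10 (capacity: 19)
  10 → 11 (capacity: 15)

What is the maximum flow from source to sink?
Maximum flow = 14

Max flow: 14

Flow assignment:
  0 → 1: 14/18
  1 → 2: 7/17
  1 → 5: 7/7
  2 → 3: 7/7
  3 → 6: 7/14
  5 → 6: 7/8
  6 → 7: 4/13
  6 → 11: 10/10
  7 → 8: 4/20
  8 → 11: 4/15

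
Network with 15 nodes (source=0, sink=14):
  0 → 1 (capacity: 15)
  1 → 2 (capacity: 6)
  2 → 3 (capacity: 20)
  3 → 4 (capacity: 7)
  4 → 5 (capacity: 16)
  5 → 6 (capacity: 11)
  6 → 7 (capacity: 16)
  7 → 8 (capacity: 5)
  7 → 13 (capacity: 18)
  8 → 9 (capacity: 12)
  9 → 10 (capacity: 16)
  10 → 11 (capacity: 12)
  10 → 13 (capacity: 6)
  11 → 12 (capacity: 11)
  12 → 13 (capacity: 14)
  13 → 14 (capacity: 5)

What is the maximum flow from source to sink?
Maximum flow = 5

Max flow: 5

Flow assignment:
  0 → 1: 5/15
  1 → 2: 5/6
  2 → 3: 5/20
  3 → 4: 5/7
  4 → 5: 5/16
  5 → 6: 5/11
  6 → 7: 5/16
  7 → 13: 5/18
  13 → 14: 5/5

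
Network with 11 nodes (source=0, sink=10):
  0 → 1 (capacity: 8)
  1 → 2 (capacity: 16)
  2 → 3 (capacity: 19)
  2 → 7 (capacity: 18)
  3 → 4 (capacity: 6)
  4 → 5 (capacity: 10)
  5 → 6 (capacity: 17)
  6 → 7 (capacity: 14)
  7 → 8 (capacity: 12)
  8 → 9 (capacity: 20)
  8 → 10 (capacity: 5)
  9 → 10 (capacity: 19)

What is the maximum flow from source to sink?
Maximum flow = 8

Max flow: 8

Flow assignment:
  0 → 1: 8/8
  1 → 2: 8/16
  2 → 7: 8/18
  7 → 8: 8/12
  8 → 9: 3/20
  8 → 10: 5/5
  9 → 10: 3/19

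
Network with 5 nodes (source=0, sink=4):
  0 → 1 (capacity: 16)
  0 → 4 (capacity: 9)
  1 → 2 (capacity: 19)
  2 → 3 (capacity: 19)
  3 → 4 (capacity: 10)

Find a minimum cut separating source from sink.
Min cut value = 19, edges: (0,4), (3,4)

Min cut value: 19
Partition: S = [0, 1, 2, 3], T = [4]
Cut edges: (0,4), (3,4)

By max-flow min-cut theorem, max flow = min cut = 19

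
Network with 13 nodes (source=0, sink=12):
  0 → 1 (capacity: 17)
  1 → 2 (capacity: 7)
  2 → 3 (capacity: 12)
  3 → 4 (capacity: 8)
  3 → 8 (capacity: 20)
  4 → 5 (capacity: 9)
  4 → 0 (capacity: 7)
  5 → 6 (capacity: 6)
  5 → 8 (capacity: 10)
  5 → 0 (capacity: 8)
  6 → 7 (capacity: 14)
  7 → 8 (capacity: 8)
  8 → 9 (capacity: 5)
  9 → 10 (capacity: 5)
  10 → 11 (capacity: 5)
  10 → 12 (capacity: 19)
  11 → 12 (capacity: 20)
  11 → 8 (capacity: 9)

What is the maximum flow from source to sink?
Maximum flow = 5

Max flow: 5

Flow assignment:
  0 → 1: 7/17
  1 → 2: 7/7
  2 → 3: 7/12
  3 → 4: 2/8
  3 → 8: 5/20
  4 → 0: 2/7
  8 → 9: 5/5
  9 → 10: 5/5
  10 → 12: 5/19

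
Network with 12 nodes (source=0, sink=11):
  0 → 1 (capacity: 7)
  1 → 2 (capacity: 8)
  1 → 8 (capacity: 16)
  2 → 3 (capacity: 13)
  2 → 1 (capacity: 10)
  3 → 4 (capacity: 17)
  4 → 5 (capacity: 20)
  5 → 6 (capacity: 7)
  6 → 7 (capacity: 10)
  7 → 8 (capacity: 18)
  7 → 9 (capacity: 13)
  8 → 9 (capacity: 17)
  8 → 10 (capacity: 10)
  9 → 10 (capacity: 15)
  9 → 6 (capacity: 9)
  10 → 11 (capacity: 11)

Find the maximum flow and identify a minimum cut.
Max flow = 7, Min cut edges: (0,1)

Maximum flow: 7
Minimum cut: (0,1)
Partition: S = [0], T = [1, 2, 3, 4, 5, 6, 7, 8, 9, 10, 11]

Max-flow min-cut theorem verified: both equal 7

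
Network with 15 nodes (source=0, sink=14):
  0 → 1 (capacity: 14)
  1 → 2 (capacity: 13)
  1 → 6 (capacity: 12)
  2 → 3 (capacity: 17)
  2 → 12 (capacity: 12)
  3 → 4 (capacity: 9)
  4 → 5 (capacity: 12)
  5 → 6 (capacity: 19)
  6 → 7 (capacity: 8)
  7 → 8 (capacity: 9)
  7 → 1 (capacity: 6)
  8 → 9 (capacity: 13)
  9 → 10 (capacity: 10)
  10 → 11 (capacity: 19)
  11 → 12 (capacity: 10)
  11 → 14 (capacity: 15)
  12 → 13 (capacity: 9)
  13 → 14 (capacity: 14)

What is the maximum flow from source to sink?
Maximum flow = 14

Max flow: 14

Flow assignment:
  0 → 1: 14/14
  1 → 2: 9/13
  1 → 6: 5/12
  2 → 12: 9/12
  6 → 7: 5/8
  7 → 8: 5/9
  8 → 9: 5/13
  9 → 10: 5/10
  10 → 11: 5/19
  11 → 14: 5/15
  12 → 13: 9/9
  13 → 14: 9/14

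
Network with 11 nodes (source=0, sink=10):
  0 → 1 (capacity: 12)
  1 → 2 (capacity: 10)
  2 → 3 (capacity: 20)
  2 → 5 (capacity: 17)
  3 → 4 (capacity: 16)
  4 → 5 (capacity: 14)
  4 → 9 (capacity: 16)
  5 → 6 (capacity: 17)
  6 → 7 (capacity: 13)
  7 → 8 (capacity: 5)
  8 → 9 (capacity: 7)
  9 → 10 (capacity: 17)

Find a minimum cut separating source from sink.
Min cut value = 10, edges: (1,2)

Min cut value: 10
Partition: S = [0, 1], T = [2, 3, 4, 5, 6, 7, 8, 9, 10]
Cut edges: (1,2)

By max-flow min-cut theorem, max flow = min cut = 10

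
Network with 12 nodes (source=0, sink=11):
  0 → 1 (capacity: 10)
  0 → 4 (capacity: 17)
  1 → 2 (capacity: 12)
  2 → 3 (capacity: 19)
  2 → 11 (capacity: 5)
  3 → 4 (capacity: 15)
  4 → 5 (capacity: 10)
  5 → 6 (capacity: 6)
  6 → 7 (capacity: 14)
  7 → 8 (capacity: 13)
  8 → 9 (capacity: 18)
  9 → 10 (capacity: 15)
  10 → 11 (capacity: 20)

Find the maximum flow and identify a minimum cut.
Max flow = 11, Min cut edges: (2,11), (5,6)

Maximum flow: 11
Minimum cut: (2,11), (5,6)
Partition: S = [0, 1, 2, 3, 4, 5], T = [6, 7, 8, 9, 10, 11]

Max-flow min-cut theorem verified: both equal 11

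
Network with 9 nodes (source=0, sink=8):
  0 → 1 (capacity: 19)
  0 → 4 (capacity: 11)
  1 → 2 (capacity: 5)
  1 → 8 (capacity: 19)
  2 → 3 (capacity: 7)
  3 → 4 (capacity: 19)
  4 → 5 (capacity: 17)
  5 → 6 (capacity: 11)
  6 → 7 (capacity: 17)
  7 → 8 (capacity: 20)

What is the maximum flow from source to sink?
Maximum flow = 30

Max flow: 30

Flow assignment:
  0 → 1: 19/19
  0 → 4: 11/11
  1 → 8: 19/19
  4 → 5: 11/17
  5 → 6: 11/11
  6 → 7: 11/17
  7 → 8: 11/20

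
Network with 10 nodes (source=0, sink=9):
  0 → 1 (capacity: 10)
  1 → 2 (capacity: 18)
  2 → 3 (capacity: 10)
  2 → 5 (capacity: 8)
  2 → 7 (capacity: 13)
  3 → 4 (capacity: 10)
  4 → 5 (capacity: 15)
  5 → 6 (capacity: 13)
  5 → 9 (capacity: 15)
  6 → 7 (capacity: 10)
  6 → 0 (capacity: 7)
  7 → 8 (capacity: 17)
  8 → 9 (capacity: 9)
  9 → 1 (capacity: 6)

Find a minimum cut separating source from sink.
Min cut value = 10, edges: (0,1)

Min cut value: 10
Partition: S = [0], T = [1, 2, 3, 4, 5, 6, 7, 8, 9]
Cut edges: (0,1)

By max-flow min-cut theorem, max flow = min cut = 10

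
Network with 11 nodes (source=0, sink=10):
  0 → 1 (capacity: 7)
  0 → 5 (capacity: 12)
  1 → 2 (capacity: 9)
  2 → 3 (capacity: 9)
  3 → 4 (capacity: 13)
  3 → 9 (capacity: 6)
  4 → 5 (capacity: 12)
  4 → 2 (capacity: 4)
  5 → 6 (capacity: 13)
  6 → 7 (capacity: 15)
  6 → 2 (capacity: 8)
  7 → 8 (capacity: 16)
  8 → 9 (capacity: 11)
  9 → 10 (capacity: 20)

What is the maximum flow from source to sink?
Maximum flow = 17

Max flow: 17

Flow assignment:
  0 → 1: 5/7
  0 → 5: 12/12
  1 → 2: 5/9
  2 → 3: 6/9
  3 → 9: 6/6
  5 → 6: 12/13
  6 → 7: 11/15
  6 → 2: 1/8
  7 → 8: 11/16
  8 → 9: 11/11
  9 → 10: 17/20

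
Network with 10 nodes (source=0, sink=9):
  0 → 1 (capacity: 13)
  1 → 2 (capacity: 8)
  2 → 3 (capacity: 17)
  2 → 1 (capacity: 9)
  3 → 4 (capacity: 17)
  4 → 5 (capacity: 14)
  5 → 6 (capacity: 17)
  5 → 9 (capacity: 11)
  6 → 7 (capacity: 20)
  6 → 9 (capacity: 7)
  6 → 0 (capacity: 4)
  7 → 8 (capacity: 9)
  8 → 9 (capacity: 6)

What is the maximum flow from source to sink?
Maximum flow = 8

Max flow: 8

Flow assignment:
  0 → 1: 8/13
  1 → 2: 8/8
  2 → 3: 8/17
  3 → 4: 8/17
  4 → 5: 8/14
  5 → 9: 8/11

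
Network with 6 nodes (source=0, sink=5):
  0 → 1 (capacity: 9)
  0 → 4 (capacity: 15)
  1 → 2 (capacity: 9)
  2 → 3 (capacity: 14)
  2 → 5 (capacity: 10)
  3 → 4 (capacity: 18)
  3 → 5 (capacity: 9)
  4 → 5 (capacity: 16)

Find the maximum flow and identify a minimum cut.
Max flow = 24, Min cut edges: (0,4), (1,2)

Maximum flow: 24
Minimum cut: (0,4), (1,2)
Partition: S = [0, 1], T = [2, 3, 4, 5]

Max-flow min-cut theorem verified: both equal 24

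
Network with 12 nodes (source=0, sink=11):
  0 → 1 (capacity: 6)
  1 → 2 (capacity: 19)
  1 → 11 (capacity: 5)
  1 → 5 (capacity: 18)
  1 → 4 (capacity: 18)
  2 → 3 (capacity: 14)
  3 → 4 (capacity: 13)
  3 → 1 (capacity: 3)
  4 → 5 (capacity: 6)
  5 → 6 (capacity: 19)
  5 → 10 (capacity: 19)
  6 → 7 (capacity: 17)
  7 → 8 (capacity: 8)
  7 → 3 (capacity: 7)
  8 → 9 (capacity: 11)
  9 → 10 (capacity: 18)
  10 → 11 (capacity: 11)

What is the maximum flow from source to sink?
Maximum flow = 6

Max flow: 6

Flow assignment:
  0 → 1: 6/6
  1 → 11: 5/5
  1 → 5: 1/18
  5 → 10: 1/19
  10 → 11: 1/11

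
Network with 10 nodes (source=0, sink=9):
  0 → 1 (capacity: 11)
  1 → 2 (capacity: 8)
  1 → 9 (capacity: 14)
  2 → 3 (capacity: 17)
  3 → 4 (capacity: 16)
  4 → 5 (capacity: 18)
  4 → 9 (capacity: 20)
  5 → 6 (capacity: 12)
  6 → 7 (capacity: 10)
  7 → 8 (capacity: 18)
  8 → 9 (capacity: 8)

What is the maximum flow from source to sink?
Maximum flow = 11

Max flow: 11

Flow assignment:
  0 → 1: 11/11
  1 → 9: 11/14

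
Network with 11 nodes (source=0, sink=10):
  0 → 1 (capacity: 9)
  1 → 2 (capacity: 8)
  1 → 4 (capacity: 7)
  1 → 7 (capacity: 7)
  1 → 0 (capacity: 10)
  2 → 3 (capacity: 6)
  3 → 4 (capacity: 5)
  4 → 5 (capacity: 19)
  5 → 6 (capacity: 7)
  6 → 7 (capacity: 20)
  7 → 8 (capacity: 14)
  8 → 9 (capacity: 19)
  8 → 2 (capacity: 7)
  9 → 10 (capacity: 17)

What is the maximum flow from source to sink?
Maximum flow = 9

Max flow: 9

Flow assignment:
  0 → 1: 9/9
  1 → 4: 2/7
  1 → 7: 7/7
  4 → 5: 2/19
  5 → 6: 2/7
  6 → 7: 2/20
  7 → 8: 9/14
  8 → 9: 9/19
  9 → 10: 9/17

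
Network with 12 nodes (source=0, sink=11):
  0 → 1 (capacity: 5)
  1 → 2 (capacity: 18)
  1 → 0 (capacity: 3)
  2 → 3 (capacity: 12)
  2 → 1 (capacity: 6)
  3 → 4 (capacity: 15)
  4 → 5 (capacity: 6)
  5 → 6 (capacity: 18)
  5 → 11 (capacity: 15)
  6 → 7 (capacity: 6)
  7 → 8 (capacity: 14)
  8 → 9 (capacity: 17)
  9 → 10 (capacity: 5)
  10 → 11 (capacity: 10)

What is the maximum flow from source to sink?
Maximum flow = 5

Max flow: 5

Flow assignment:
  0 → 1: 5/5
  1 → 2: 5/18
  2 → 3: 5/12
  3 → 4: 5/15
  4 → 5: 5/6
  5 → 11: 5/15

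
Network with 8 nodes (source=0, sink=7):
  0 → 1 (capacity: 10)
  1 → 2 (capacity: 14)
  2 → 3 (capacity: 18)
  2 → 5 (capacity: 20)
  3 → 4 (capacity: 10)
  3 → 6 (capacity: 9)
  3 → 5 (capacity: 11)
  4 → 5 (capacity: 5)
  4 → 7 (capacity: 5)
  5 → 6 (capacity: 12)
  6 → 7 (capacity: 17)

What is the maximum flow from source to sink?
Maximum flow = 10

Max flow: 10

Flow assignment:
  0 → 1: 10/10
  1 → 2: 10/14
  2 → 3: 10/18
  3 → 4: 5/10
  3 → 6: 5/9
  4 → 7: 5/5
  6 → 7: 5/17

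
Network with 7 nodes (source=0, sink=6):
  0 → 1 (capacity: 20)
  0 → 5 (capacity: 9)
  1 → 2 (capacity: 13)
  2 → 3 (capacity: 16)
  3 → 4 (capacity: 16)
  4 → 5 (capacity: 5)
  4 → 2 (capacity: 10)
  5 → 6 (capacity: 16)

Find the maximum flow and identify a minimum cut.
Max flow = 14, Min cut edges: (0,5), (4,5)

Maximum flow: 14
Minimum cut: (0,5), (4,5)
Partition: S = [0, 1, 2, 3, 4], T = [5, 6]

Max-flow min-cut theorem verified: both equal 14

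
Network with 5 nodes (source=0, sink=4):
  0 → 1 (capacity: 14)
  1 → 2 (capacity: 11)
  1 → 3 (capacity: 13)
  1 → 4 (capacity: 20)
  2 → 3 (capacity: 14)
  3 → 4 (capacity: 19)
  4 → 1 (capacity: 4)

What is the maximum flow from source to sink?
Maximum flow = 14

Max flow: 14

Flow assignment:
  0 → 1: 14/14
  1 → 4: 14/20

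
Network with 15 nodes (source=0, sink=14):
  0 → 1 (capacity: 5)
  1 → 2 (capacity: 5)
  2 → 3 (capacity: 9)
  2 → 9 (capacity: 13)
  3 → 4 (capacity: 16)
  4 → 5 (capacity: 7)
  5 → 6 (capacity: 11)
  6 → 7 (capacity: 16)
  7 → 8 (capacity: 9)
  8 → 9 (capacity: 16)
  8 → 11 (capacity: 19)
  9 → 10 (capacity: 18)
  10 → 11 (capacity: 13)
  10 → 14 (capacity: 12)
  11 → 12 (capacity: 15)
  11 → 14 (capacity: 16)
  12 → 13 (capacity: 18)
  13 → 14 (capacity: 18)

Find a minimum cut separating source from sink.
Min cut value = 5, edges: (1,2)

Min cut value: 5
Partition: S = [0, 1], T = [2, 3, 4, 5, 6, 7, 8, 9, 10, 11, 12, 13, 14]
Cut edges: (1,2)

By max-flow min-cut theorem, max flow = min cut = 5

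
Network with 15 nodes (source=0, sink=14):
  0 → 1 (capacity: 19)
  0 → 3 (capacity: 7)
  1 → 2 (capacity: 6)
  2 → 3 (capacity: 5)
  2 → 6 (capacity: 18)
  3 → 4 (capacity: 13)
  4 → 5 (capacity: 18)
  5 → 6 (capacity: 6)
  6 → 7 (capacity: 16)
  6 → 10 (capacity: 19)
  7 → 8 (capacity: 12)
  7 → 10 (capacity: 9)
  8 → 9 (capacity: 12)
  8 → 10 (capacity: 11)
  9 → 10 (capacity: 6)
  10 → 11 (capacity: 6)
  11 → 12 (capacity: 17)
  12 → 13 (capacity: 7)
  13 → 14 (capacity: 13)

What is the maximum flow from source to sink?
Maximum flow = 6

Max flow: 6

Flow assignment:
  0 → 3: 6/7
  3 → 4: 6/13
  4 → 5: 6/18
  5 → 6: 6/6
  6 → 10: 6/19
  10 → 11: 6/6
  11 → 12: 6/17
  12 → 13: 6/7
  13 → 14: 6/13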